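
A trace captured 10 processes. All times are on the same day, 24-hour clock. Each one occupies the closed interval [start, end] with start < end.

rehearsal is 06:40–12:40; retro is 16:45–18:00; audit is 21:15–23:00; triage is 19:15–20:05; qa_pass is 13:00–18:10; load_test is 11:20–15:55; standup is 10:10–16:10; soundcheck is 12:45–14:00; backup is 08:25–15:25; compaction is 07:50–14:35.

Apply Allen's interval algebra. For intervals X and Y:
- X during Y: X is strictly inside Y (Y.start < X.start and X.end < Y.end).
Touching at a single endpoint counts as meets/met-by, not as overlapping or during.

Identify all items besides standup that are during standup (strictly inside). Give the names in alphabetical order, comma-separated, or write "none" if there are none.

load_test, soundcheck

Target standup = [10:10, 16:10].
audit [21:15, 23:00] → after → no.
backup [08:25, 15:25] → overlaps → no.
compaction [07:50, 14:35] → overlaps → no.
load_test [11:20, 15:55] → during → yes.
qa_pass [13:00, 18:10] → overlapped-by → no.
rehearsal [06:40, 12:40] → overlaps → no.
retro [16:45, 18:00] → after → no.
soundcheck [12:45, 14:00] → during → yes.
triage [19:15, 20:05] → after → no.
Result: load_test, soundcheck.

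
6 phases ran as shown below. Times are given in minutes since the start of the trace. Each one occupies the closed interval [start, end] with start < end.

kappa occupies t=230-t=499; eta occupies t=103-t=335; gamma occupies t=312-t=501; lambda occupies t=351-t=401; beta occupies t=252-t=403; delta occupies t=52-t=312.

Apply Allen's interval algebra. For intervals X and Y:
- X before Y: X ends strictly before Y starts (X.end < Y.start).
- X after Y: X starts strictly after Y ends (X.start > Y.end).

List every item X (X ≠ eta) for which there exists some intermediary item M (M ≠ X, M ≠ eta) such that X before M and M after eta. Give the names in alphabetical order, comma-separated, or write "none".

Target eta = [t=103, t=335].
Intermediaries M with M after eta: lambda.
Via lambda — items with X before lambda: delta.
Union: delta.

delta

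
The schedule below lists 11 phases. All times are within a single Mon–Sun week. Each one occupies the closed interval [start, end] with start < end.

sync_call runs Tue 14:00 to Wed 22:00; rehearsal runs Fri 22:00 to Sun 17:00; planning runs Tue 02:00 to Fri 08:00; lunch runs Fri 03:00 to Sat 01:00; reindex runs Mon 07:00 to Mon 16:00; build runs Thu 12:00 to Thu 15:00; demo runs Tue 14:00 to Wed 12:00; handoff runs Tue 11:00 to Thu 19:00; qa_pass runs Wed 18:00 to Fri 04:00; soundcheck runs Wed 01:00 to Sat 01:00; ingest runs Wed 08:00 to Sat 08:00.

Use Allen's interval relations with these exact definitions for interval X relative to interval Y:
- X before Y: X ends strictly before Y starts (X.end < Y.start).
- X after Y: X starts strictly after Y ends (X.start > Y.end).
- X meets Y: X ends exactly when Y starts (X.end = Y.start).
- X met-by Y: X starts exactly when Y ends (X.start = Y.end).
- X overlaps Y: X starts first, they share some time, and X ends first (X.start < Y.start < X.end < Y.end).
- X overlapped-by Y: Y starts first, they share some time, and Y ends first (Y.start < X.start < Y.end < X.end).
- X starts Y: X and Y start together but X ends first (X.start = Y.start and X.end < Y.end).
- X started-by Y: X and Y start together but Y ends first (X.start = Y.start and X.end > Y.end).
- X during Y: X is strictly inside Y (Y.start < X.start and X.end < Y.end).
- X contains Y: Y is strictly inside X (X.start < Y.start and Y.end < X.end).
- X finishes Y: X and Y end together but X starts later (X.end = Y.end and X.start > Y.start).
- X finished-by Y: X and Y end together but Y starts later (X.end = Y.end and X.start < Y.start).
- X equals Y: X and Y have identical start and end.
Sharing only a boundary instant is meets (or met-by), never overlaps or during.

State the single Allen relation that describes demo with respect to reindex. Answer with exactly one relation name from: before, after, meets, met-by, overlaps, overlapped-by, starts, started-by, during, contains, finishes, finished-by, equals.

demo = [Tue 14:00, Wed 12:00]; reindex = [Mon 07:00, Mon 16:00].
Compare endpoints: demo.start > reindex.start, demo.start > reindex.end, demo.end > reindex.start, demo.end > reindex.end.
That pattern is 'after'.

after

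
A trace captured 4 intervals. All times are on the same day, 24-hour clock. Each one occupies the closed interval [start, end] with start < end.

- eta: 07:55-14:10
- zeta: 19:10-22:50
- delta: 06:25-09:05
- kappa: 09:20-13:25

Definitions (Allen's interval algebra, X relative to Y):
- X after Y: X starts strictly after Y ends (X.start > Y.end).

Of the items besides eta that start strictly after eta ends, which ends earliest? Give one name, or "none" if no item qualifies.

zeta

Target eta = [07:55, 14:10].
delta [06:25, 09:05] → overlaps → excluded.
kappa [09:20, 13:25] → during → excluded.
zeta [19:10, 22:50] → after → candidate.
Among candidates, earliest end is 22:50 → zeta.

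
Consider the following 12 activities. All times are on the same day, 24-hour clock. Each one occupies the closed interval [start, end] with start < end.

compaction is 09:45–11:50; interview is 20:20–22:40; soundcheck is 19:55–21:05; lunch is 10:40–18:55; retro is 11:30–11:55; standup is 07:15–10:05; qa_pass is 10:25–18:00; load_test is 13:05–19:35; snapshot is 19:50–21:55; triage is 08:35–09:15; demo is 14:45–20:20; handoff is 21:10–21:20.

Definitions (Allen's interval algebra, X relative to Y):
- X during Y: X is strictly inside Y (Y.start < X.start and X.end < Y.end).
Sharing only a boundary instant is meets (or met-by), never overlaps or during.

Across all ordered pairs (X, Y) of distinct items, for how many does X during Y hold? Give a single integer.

Checking all 132 ordered pairs for relation 'during'; matching pairs in alphabetical order:
(handoff, interview): handoff during interview ✓
(handoff, snapshot): handoff during snapshot ✓
(retro, lunch): retro during lunch ✓
(retro, qa_pass): retro during qa_pass ✓
(soundcheck, snapshot): soundcheck during snapshot ✓
(triage, standup): triage during standup ✓
Count: 6.

6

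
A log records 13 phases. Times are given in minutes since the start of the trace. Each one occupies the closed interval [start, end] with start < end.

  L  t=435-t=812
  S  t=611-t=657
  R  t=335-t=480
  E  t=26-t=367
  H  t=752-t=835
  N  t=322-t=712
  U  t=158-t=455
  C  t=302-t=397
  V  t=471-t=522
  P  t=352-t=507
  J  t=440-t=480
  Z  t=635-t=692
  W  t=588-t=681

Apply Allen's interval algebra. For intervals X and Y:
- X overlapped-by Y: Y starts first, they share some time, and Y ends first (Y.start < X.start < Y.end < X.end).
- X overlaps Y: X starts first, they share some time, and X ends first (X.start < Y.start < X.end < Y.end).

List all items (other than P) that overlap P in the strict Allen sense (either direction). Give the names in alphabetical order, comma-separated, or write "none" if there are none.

Target P = [t=352, t=507].
C [t=302, t=397] → overlaps → yes.
E [t=26, t=367] → overlaps → yes.
H [t=752, t=835] → after → no.
J [t=440, t=480] → during → no.
L [t=435, t=812] → overlapped-by → yes.
N [t=322, t=712] → contains → no.
R [t=335, t=480] → overlaps → yes.
S [t=611, t=657] → after → no.
U [t=158, t=455] → overlaps → yes.
V [t=471, t=522] → overlapped-by → yes.
W [t=588, t=681] → after → no.
Z [t=635, t=692] → after → no.
Result: C, E, L, R, U, V.

C, E, L, R, U, V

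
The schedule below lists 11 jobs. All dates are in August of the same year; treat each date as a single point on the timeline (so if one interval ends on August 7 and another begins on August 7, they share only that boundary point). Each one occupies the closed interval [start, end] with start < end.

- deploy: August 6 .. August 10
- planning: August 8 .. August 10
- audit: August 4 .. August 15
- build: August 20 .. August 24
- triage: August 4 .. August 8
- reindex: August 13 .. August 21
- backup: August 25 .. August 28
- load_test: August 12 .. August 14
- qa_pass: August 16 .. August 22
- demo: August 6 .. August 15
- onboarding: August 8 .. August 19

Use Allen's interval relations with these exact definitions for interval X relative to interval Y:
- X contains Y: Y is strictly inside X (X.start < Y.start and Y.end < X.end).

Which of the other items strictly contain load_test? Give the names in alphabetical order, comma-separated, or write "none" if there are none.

audit, demo, onboarding

Target load_test = [August 12, August 14].
audit [August 4, August 15] → contains → yes.
backup [August 25, August 28] → after → no.
build [August 20, August 24] → after → no.
demo [August 6, August 15] → contains → yes.
deploy [August 6, August 10] → before → no.
onboarding [August 8, August 19] → contains → yes.
planning [August 8, August 10] → before → no.
qa_pass [August 16, August 22] → after → no.
reindex [August 13, August 21] → overlapped-by → no.
triage [August 4, August 8] → before → no.
Result: audit, demo, onboarding.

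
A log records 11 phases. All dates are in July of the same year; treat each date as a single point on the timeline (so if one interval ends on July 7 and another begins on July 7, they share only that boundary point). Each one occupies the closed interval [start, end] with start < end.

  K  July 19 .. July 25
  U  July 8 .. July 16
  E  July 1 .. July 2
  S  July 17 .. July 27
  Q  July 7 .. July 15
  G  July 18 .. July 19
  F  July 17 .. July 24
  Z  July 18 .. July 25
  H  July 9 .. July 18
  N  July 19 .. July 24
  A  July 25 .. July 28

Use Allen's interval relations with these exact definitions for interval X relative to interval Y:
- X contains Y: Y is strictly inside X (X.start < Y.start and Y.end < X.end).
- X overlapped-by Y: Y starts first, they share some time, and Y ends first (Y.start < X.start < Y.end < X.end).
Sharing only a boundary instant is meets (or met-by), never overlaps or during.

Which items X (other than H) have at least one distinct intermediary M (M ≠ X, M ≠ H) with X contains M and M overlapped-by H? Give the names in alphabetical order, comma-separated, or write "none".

none

Target H = [July 9, July 18].
Intermediaries M with M overlapped-by H: F, S.
Via F — items with X contains F: none.
Via S — items with X contains S: none.
Union: none.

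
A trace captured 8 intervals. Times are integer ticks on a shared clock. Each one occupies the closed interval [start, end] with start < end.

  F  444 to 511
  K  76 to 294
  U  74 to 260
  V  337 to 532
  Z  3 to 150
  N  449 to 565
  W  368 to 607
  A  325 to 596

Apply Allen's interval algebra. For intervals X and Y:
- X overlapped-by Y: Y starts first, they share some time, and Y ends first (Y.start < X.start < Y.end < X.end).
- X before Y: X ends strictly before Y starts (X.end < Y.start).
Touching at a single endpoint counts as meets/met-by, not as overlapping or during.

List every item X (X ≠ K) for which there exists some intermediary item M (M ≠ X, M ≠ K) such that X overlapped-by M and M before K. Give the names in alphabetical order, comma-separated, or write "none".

none

Target K = [76, 294].
Intermediaries M with M before K: none.
Union: none.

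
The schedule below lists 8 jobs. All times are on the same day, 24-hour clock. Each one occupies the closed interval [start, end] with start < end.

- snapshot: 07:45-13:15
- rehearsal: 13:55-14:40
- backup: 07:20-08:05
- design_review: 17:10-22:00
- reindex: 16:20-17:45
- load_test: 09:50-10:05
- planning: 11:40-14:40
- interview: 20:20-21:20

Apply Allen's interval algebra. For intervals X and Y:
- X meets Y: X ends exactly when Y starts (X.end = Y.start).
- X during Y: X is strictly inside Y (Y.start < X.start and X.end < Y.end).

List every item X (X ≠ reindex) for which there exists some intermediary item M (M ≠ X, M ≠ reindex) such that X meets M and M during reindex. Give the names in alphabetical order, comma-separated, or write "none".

Target reindex = [16:20, 17:45].
Intermediaries M with M during reindex: none.
Union: none.

none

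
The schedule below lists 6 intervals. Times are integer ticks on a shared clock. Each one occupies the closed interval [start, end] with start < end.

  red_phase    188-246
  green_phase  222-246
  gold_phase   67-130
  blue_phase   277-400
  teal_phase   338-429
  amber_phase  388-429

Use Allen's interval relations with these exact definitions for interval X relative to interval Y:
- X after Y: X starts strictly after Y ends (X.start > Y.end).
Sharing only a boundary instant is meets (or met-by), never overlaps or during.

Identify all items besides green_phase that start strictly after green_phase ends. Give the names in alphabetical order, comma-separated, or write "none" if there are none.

amber_phase, blue_phase, teal_phase

Target green_phase = [222, 246].
amber_phase [388, 429] → after → yes.
blue_phase [277, 400] → after → yes.
gold_phase [67, 130] → before → no.
red_phase [188, 246] → finished-by → no.
teal_phase [338, 429] → after → yes.
Result: amber_phase, blue_phase, teal_phase.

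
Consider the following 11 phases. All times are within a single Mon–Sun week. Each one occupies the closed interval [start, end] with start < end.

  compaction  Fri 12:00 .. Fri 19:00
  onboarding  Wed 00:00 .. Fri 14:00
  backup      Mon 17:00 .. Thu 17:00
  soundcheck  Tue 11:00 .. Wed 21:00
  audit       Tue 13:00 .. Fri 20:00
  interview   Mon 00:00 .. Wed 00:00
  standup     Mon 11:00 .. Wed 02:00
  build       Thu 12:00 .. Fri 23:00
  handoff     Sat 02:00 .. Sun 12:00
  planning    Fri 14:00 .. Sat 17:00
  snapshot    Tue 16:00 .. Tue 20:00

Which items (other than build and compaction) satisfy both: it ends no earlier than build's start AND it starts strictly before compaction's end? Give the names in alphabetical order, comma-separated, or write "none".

audit, backup, onboarding, planning

Conditions: its end is no earlier than build's start (X.end >= Thu 12:00) AND its start is strictly before compaction's end (X.start < Fri 19:00).
audit: end Fri 20:00 >= Thu 12:00? ✓; start Tue 13:00 < Fri 19:00? ✓ → yes.
backup: end Thu 17:00 >= Thu 12:00? ✓; start Mon 17:00 < Fri 19:00? ✓ → yes.
handoff: end Sun 12:00 >= Thu 12:00? ✓; start Sat 02:00 < Fri 19:00? ✗ → no.
interview: end Wed 00:00 >= Thu 12:00? ✗; start Mon 00:00 < Fri 19:00? ✓ → no.
onboarding: end Fri 14:00 >= Thu 12:00? ✓; start Wed 00:00 < Fri 19:00? ✓ → yes.
planning: end Sat 17:00 >= Thu 12:00? ✓; start Fri 14:00 < Fri 19:00? ✓ → yes.
snapshot: end Tue 20:00 >= Thu 12:00? ✗; start Tue 16:00 < Fri 19:00? ✓ → no.
soundcheck: end Wed 21:00 >= Thu 12:00? ✗; start Tue 11:00 < Fri 19:00? ✓ → no.
standup: end Wed 02:00 >= Thu 12:00? ✗; start Mon 11:00 < Fri 19:00? ✓ → no.
Result: audit, backup, onboarding, planning.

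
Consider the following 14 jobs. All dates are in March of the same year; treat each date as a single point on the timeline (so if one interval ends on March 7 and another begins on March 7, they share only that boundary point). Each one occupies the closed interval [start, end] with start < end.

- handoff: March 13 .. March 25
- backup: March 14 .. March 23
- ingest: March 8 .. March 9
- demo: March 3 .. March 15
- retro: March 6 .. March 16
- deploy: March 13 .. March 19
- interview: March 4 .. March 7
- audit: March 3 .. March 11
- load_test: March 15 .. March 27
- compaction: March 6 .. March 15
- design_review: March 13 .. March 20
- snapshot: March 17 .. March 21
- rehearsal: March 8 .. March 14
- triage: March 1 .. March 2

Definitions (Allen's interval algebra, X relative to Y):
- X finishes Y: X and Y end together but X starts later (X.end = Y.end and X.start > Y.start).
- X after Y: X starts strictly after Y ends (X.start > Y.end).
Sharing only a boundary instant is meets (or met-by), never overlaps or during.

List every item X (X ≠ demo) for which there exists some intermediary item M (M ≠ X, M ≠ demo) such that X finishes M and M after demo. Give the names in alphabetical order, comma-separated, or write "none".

Target demo = [March 3, March 15].
Intermediaries M with M after demo: snapshot.
Via snapshot — items with X finishes snapshot: none.
Union: none.

none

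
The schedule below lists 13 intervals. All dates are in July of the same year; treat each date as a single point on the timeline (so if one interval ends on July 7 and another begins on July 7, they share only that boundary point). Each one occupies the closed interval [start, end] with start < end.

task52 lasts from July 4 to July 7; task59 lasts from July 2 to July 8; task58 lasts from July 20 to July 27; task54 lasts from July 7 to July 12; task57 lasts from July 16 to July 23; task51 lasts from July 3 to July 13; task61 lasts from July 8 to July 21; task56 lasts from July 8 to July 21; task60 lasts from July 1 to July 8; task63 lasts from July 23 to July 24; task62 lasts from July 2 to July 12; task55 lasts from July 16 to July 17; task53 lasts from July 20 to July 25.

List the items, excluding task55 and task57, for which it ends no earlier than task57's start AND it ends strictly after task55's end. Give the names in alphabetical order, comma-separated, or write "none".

task53, task56, task58, task61, task63

Conditions: its end is no earlier than task57's start (X.end >= July 16) AND its end is strictly after task55's end (X.end > July 17).
task51: end July 13 >= July 16? ✗; end July 13 > July 17? ✗ → no.
task52: end July 7 >= July 16? ✗; end July 7 > July 17? ✗ → no.
task53: end July 25 >= July 16? ✓; end July 25 > July 17? ✓ → yes.
task54: end July 12 >= July 16? ✗; end July 12 > July 17? ✗ → no.
task56: end July 21 >= July 16? ✓; end July 21 > July 17? ✓ → yes.
task58: end July 27 >= July 16? ✓; end July 27 > July 17? ✓ → yes.
task59: end July 8 >= July 16? ✗; end July 8 > July 17? ✗ → no.
task60: end July 8 >= July 16? ✗; end July 8 > July 17? ✗ → no.
task61: end July 21 >= July 16? ✓; end July 21 > July 17? ✓ → yes.
task62: end July 12 >= July 16? ✗; end July 12 > July 17? ✗ → no.
task63: end July 24 >= July 16? ✓; end July 24 > July 17? ✓ → yes.
Result: task53, task56, task58, task61, task63.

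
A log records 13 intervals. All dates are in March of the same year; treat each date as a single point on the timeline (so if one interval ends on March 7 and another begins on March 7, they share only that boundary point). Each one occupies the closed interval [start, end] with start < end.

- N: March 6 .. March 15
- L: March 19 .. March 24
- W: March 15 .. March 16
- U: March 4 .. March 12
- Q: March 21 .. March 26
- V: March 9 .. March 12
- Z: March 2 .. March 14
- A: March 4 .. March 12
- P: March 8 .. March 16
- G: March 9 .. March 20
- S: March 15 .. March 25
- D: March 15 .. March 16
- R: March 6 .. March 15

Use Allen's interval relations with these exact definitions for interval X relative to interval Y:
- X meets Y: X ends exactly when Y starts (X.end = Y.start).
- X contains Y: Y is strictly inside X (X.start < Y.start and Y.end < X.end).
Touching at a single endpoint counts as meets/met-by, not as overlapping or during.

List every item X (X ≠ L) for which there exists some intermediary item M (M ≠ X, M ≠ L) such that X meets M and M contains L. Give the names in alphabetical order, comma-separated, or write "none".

Target L = [March 19, March 24].
Intermediaries M with M contains L: S.
Via S — items with X meets S: N, R.
Union: N, R.

N, R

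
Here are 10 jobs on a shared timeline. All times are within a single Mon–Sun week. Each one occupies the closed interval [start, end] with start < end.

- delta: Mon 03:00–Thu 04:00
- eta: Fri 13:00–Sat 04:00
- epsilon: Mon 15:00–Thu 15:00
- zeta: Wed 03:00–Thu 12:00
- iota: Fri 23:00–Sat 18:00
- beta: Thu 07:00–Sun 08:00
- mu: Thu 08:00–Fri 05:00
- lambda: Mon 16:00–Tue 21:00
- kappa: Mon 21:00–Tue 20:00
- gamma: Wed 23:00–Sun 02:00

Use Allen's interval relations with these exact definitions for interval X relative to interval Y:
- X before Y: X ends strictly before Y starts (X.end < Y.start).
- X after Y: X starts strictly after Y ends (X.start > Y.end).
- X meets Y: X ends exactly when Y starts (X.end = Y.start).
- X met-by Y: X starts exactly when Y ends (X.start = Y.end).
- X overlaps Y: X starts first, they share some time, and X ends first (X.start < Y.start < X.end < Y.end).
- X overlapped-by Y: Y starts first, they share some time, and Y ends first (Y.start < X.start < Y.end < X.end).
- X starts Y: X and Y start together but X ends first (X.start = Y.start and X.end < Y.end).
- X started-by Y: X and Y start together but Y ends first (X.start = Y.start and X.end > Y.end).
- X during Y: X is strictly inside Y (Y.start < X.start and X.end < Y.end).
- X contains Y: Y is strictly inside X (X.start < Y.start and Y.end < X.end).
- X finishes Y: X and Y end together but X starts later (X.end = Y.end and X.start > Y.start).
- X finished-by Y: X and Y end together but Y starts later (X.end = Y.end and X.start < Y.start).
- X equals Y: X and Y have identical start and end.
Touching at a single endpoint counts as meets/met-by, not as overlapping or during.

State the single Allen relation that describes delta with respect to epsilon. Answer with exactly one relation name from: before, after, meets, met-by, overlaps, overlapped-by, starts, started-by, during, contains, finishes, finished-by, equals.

delta = [Mon 03:00, Thu 04:00]; epsilon = [Mon 15:00, Thu 15:00].
Compare endpoints: delta.start < epsilon.start, delta.start < epsilon.end, delta.end > epsilon.start, delta.end < epsilon.end.
That pattern is 'overlaps'.

overlaps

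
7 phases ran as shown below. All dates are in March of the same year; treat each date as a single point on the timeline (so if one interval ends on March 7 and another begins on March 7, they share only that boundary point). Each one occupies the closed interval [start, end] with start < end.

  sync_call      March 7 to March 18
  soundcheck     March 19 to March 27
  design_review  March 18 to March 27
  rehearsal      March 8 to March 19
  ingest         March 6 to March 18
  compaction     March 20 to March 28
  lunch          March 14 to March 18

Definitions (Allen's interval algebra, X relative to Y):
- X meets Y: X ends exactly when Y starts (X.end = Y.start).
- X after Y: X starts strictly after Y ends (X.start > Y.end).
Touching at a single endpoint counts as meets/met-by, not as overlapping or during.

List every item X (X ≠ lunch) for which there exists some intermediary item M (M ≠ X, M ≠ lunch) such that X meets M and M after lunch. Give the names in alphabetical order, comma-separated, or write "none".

Target lunch = [March 14, March 18].
Intermediaries M with M after lunch: compaction, soundcheck.
Via compaction — items with X meets compaction: none.
Via soundcheck — items with X meets soundcheck: rehearsal.
Union: rehearsal.

rehearsal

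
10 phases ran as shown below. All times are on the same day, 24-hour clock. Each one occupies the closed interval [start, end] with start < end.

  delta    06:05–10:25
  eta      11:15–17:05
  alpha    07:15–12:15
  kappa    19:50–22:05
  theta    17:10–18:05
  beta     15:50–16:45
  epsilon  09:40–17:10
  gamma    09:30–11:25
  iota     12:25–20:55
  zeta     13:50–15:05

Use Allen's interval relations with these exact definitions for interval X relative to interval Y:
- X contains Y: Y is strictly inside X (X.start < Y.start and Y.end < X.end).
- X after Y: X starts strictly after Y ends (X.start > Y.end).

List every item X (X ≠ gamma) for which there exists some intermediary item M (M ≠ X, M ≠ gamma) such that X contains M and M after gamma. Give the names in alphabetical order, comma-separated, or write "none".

Target gamma = [09:30, 11:25].
Intermediaries M with M after gamma: beta, iota, kappa, theta, zeta.
Via beta — items with X contains beta: epsilon, eta, iota.
Via iota — items with X contains iota: none.
Via kappa — items with X contains kappa: none.
Via theta — items with X contains theta: iota.
Via zeta — items with X contains zeta: epsilon, eta, iota.
Union: epsilon, eta, iota.

epsilon, eta, iota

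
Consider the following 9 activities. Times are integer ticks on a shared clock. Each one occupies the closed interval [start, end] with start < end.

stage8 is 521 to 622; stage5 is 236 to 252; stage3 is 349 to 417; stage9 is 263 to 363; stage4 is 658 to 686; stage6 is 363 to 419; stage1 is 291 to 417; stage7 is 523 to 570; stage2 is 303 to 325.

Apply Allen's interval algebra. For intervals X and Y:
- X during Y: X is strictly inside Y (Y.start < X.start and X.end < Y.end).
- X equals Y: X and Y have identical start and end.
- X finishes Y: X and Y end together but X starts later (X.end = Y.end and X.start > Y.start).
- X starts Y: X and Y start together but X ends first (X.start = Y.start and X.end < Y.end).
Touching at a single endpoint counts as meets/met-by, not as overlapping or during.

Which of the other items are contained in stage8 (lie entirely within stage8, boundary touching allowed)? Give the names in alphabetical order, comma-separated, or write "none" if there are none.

Target stage8 = [521, 622].
stage1 [291, 417] → before → no.
stage2 [303, 325] → before → no.
stage3 [349, 417] → before → no.
stage4 [658, 686] → after → no.
stage5 [236, 252] → before → no.
stage6 [363, 419] → before → no.
stage7 [523, 570] → during → yes.
stage9 [263, 363] → before → no.
Result: stage7.

stage7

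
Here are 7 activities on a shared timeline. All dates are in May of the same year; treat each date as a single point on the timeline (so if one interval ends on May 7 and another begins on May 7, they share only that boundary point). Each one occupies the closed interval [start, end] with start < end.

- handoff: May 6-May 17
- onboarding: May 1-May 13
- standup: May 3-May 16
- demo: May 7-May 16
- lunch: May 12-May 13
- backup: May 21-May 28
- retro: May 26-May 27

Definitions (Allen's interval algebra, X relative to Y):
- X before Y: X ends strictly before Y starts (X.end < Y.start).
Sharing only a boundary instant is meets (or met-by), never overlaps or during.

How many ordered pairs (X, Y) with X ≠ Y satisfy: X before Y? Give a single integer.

Checking all 42 ordered pairs for relation 'before'; matching pairs in alphabetical order:
(demo, backup): demo before backup ✓
(demo, retro): demo before retro ✓
(handoff, backup): handoff before backup ✓
(handoff, retro): handoff before retro ✓
(lunch, backup): lunch before backup ✓
(lunch, retro): lunch before retro ✓
(onboarding, backup): onboarding before backup ✓
(onboarding, retro): onboarding before retro ✓
(standup, backup): standup before backup ✓
(standup, retro): standup before retro ✓
Count: 10.

10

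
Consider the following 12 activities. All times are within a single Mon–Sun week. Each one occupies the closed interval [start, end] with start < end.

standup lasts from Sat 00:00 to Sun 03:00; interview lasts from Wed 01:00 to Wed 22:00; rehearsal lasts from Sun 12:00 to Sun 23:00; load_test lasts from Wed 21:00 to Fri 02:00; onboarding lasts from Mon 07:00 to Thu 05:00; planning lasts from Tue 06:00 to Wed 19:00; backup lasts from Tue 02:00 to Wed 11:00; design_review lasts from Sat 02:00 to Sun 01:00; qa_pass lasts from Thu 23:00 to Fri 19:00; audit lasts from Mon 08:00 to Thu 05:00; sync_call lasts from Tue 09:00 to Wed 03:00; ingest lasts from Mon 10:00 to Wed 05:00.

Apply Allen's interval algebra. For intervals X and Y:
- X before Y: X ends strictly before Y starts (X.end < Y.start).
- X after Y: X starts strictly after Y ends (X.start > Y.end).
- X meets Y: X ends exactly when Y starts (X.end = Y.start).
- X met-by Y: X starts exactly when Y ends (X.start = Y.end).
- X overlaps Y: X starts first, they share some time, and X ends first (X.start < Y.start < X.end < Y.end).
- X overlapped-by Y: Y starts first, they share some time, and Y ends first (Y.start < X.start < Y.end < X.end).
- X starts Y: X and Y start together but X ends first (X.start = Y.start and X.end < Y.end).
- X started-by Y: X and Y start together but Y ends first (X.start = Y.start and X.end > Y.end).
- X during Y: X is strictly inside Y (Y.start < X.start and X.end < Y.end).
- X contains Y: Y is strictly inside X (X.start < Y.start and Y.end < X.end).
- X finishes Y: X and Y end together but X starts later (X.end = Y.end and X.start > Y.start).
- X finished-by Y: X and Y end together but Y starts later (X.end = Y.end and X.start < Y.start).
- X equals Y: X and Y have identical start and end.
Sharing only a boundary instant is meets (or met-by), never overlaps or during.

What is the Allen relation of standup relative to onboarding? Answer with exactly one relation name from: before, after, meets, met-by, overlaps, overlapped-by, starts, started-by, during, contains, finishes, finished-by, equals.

standup = [Sat 00:00, Sun 03:00]; onboarding = [Mon 07:00, Thu 05:00].
Compare endpoints: standup.start > onboarding.start, standup.start > onboarding.end, standup.end > onboarding.start, standup.end > onboarding.end.
That pattern is 'after'.

after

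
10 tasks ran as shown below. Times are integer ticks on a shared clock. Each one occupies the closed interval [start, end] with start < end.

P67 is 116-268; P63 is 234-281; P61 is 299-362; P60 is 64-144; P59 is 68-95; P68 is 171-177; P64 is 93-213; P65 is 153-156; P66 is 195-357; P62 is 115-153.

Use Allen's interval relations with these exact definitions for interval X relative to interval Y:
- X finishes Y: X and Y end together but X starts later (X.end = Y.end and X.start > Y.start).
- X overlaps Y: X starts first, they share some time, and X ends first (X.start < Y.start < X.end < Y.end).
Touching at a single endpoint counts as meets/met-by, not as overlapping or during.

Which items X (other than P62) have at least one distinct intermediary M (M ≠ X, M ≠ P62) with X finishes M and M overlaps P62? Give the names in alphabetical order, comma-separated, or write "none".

none

Target P62 = [115, 153].
Intermediaries M with M overlaps P62: P60.
Via P60 — items with X finishes P60: none.
Union: none.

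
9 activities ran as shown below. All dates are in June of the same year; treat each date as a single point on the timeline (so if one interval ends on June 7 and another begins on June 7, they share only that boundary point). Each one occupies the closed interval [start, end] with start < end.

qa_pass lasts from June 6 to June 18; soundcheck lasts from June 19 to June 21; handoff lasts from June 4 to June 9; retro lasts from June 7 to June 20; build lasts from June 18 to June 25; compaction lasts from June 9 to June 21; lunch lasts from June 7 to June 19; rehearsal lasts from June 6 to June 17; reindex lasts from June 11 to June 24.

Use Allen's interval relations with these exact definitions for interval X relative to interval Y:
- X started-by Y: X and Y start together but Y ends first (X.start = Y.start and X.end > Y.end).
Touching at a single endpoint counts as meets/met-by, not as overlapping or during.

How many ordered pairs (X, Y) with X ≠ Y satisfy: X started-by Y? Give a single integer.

2

Checking all 72 ordered pairs for relation 'started-by'; matching pairs in alphabetical order:
(qa_pass, rehearsal): qa_pass started-by rehearsal ✓
(retro, lunch): retro started-by lunch ✓
Count: 2.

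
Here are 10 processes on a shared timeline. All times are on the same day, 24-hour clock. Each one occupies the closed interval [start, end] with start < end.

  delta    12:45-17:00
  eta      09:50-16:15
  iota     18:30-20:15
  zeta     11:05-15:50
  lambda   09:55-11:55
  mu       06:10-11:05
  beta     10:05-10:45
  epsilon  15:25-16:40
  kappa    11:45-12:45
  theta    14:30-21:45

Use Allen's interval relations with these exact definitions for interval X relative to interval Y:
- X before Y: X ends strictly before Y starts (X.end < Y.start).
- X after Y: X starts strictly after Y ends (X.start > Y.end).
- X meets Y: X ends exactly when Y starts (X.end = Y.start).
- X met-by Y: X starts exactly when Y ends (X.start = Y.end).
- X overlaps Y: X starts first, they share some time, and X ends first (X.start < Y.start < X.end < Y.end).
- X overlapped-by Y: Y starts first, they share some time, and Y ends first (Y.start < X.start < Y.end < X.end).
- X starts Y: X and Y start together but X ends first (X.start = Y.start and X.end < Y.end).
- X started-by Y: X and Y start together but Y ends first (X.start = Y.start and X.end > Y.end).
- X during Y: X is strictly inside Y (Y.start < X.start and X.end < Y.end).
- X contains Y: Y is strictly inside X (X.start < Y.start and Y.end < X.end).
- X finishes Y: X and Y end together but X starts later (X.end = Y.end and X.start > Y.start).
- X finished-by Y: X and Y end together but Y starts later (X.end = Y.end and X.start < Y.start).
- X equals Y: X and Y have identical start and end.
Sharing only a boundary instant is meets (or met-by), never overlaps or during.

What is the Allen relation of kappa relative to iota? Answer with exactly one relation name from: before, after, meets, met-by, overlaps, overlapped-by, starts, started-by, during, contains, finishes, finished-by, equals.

kappa = [11:45, 12:45]; iota = [18:30, 20:15].
Compare endpoints: kappa.start < iota.start, kappa.start < iota.end, kappa.end < iota.start, kappa.end < iota.end.
That pattern is 'before'.

before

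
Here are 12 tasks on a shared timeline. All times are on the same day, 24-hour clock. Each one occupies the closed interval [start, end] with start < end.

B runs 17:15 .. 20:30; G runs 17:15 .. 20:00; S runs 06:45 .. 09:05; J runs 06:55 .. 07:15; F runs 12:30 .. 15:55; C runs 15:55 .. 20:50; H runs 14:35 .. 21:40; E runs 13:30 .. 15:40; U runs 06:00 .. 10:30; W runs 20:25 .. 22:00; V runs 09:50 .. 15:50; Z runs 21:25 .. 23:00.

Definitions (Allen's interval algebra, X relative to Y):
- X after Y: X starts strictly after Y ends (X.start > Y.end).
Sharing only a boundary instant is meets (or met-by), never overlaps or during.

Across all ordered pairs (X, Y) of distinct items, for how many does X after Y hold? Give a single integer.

44

Checking all 132 ordered pairs for relation 'after'; matching pairs in alphabetical order:
(B, E): B after E ✓
(B, F): B after F ✓
(B, J): B after J ✓
(B, S): B after S ✓
(B, U): B after U ✓
(B, V): B after V ✓
(C, E): C after E ✓
(C, J): C after J ✓
(C, S): C after S ✓
(C, U): C after U ✓
(C, V): C after V ✓
(E, J): E after J ✓
(E, S): E after S ✓
(E, U): E after U ✓
(F, J): F after J ✓
(F, S): F after S ✓
(F, U): F after U ✓
(G, E): G after E ✓
(G, F): G after F ✓
(G, J): G after J ✓
(G, S): G after S ✓
(G, U): G after U ✓
(G, V): G after V ✓
(H, J): H after J ✓
... plus 20 further pairs not listed.
Count: 44.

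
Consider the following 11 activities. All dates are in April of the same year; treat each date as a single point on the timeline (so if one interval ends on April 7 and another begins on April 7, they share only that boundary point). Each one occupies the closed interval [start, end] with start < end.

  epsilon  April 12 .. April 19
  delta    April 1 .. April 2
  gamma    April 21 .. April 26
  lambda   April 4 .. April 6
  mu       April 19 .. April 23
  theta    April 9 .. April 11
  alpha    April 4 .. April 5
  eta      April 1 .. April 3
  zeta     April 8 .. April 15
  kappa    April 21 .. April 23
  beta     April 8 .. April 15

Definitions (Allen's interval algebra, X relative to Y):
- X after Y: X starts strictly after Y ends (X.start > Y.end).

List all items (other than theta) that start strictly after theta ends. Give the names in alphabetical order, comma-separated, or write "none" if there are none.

Target theta = [April 9, April 11].
alpha [April 4, April 5] → before → no.
beta [April 8, April 15] → contains → no.
delta [April 1, April 2] → before → no.
epsilon [April 12, April 19] → after → yes.
eta [April 1, April 3] → before → no.
gamma [April 21, April 26] → after → yes.
kappa [April 21, April 23] → after → yes.
lambda [April 4, April 6] → before → no.
mu [April 19, April 23] → after → yes.
zeta [April 8, April 15] → contains → no.
Result: epsilon, gamma, kappa, mu.

epsilon, gamma, kappa, mu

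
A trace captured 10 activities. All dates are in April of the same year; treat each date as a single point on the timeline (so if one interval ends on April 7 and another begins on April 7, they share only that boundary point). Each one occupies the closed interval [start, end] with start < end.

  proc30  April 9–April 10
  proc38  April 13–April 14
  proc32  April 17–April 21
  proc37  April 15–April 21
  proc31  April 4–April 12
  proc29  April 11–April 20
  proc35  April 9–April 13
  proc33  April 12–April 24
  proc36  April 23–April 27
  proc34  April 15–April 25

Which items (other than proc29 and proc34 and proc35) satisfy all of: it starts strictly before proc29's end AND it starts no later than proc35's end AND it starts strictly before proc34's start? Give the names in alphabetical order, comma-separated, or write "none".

proc30, proc31, proc33, proc38

Conditions: its start is strictly before proc29's end (X.start < April 20) AND its start is no later than proc35's end (X.start <= April 13) AND its start is strictly before proc34's start (X.start < April 15).
proc30: start April 9 < April 20? ✓; start April 9 <= April 13? ✓; start April 9 < April 15? ✓ → yes.
proc31: start April 4 < April 20? ✓; start April 4 <= April 13? ✓; start April 4 < April 15? ✓ → yes.
proc32: start April 17 < April 20? ✓; start April 17 <= April 13? ✗; start April 17 < April 15? ✗ → no.
proc33: start April 12 < April 20? ✓; start April 12 <= April 13? ✓; start April 12 < April 15? ✓ → yes.
proc36: start April 23 < April 20? ✗; start April 23 <= April 13? ✗; start April 23 < April 15? ✗ → no.
proc37: start April 15 < April 20? ✓; start April 15 <= April 13? ✗; start April 15 < April 15? ✗ → no.
proc38: start April 13 < April 20? ✓; start April 13 <= April 13? ✓; start April 13 < April 15? ✓ → yes.
Result: proc30, proc31, proc33, proc38.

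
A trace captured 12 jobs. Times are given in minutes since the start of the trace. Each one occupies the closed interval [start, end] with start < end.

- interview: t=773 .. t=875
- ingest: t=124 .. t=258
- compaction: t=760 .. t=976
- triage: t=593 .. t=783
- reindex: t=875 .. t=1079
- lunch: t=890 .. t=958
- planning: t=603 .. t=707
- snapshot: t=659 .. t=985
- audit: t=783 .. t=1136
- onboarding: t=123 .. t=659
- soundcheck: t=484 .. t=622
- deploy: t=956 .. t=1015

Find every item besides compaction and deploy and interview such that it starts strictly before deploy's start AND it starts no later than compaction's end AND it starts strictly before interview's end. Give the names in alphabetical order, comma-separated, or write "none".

audit, ingest, onboarding, planning, snapshot, soundcheck, triage

Conditions: its start is strictly before deploy's start (X.start < t=956) AND its start is no later than compaction's end (X.start <= t=976) AND its start is strictly before interview's end (X.start < t=875).
audit: start t=783 < t=956? ✓; start t=783 <= t=976? ✓; start t=783 < t=875? ✓ → yes.
ingest: start t=124 < t=956? ✓; start t=124 <= t=976? ✓; start t=124 < t=875? ✓ → yes.
lunch: start t=890 < t=956? ✓; start t=890 <= t=976? ✓; start t=890 < t=875? ✗ → no.
onboarding: start t=123 < t=956? ✓; start t=123 <= t=976? ✓; start t=123 < t=875? ✓ → yes.
planning: start t=603 < t=956? ✓; start t=603 <= t=976? ✓; start t=603 < t=875? ✓ → yes.
reindex: start t=875 < t=956? ✓; start t=875 <= t=976? ✓; start t=875 < t=875? ✗ → no.
snapshot: start t=659 < t=956? ✓; start t=659 <= t=976? ✓; start t=659 < t=875? ✓ → yes.
soundcheck: start t=484 < t=956? ✓; start t=484 <= t=976? ✓; start t=484 < t=875? ✓ → yes.
triage: start t=593 < t=956? ✓; start t=593 <= t=976? ✓; start t=593 < t=875? ✓ → yes.
Result: audit, ingest, onboarding, planning, snapshot, soundcheck, triage.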